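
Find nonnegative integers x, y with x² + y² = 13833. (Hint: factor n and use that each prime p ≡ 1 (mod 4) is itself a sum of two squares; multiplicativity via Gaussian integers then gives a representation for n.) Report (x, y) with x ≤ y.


Step 1: Factor n = 13833 = 3^2 · 29 · 53.
Step 2: Check the mod-4 condition on each prime factor: 3 ≡ 3 (mod 4), exponent 2 (must be even); 29 ≡ 1 (mod 4), exponent 1; 53 ≡ 1 (mod 4), exponent 1.
All primes ≡ 3 (mod 4) appear to even exponent (or don't appear), so by the two-squares theorem n IS expressible as a sum of two squares.
Step 3: Build a representation. Group n = k² · m with k = 3 and m = 29 · 53 = 1537 (a product of primes ≡ 1 (mod 4)); a representation of m scales to one of n via (k·x)² + (k·y)² = k²(x² + y²). Each prime p ≡ 1 (mod 4) is itself a sum of two squares; find a² by testing p − a² for a perfect square:
  29: 29 − 1² = 28, 29 − 2² = 25 = 5² ⇒ 29 = 2² + 5².
  53: 53 − 1² = 52, 53 − 2² = 49 = 7² ⇒ 53 = 2² + 7².
  Combine using the Brahmagupta–Fibonacci identity (a² + b²)(c² + d²) = (ac − bd)² + (ad + bc)² = (ac + bd)² + (ad − bc)²:
  29 · 53 = 1537: from (2² + 5²)(2² + 7²), take (2·2 − 5·7, 2·7 + 5·2) = (4 − 35, 14 + 10) = (-31, 24); dropping signs (only squares matter) gives (31, 24); check 31² + 24² = 961 + 576 = 1537 ✓.
  Scale by k = 3: (3·31, 3·24) = (93, 72).
Step 4: Order so x ≤ y and verify: 72² + 93² = 5184 + 8649 = 13833 = n. ✓

n = 13833 = 72² + 93² (one valid representation with x ≤ y).


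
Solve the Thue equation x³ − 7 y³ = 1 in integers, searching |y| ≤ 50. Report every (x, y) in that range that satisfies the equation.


The equation is x³ - 7y³ = 1. For fixed y, x³ = 7·y³ + 1, so a solution requires the RHS to be a perfect cube.
Strategy: iterate y from -50 to 50, compute RHS = 7·y³ + 1, and check whether it is a (positive or negative) perfect cube.
Check small values of y:
  y = 0: RHS = 1 = (1)³ ⇒ x = 1 works.
  y = 1: RHS = 8 = (2)³ ⇒ x = 2 works.
  y = -1: RHS = -6 is not a perfect cube.
  y = 2: RHS = 57 is not a perfect cube.
  y = -2: RHS = -55 is not a perfect cube.
  y = 3: RHS = 190 is not a perfect cube.
  y = -3: RHS = -188 is not a perfect cube.
Continuing the search up to |y| = 50 finds no further solutions beyond those listed.
Collected solutions: (1, 0), (2, 1).

Solutions (with |y| ≤ 50): (1, 0), (2, 1).


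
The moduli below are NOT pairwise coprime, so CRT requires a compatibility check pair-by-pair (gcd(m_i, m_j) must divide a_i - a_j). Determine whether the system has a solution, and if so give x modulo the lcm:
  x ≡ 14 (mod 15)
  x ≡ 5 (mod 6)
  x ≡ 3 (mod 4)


Moduli 15, 6, 4 are not pairwise coprime, so CRT works modulo lcm(m_i) when all pairwise compatibility conditions hold.
Pairwise compatibility: gcd(m_i, m_j) must divide a_i - a_j for every pair.
Merge one congruence at a time:
  Start: x ≡ 14 (mod 15).
  Combine with x ≡ 5 (mod 6): gcd(15, 6) = 3; 5 - 14 = -9, which IS divisible by 3, so compatible.
    Write x = 14 + 15·t and substitute into x ≡ 5 (mod 6): 15·t ≡ 5 − 14 = -9 (mod 6).
    Divide the congruence (and modulus) by g = 3: 5·t ≡ -3 (mod 2).
    Reduce coefficients mod 2: 1·t ≡ 1 (mod 2).
    So t ≡ 1 (mod 2).
    Then x = 14 + 15·1 = 29, valid modulo lcm(15, 6) = 30: x ≡ 29 (mod 30).
  Combine with x ≡ 3 (mod 4): gcd(30, 4) = 2; 3 - 29 = -26, which IS divisible by 2, so compatible.
    Write x = 29 + 30·t and substitute into x ≡ 3 (mod 4): 30·t ≡ 3 − 29 = -26 (mod 4).
    Divide the congruence (and modulus) by g = 2: 15·t ≡ -13 (mod 2).
    Reduce coefficients mod 2: 1·t ≡ 1 (mod 2).
    So t ≡ 1 (mod 2).
    Then x = 29 + 30·1 = 59, valid modulo lcm(30, 4) = 60: x ≡ 59 (mod 60).
Verify: 59 mod 15 = 14, 59 mod 6 = 5, 59 mod 4 = 3.

x ≡ 59 (mod 60).


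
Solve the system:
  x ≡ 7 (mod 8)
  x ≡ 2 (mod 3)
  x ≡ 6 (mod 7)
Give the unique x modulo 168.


Moduli 8, 3, 7 are pairwise coprime; by CRT there is a unique solution modulo M = 8 · 3 · 7 = 168.
Solve pairwise, accumulating the modulus:
  Start with x ≡ 7 (mod 8).
  Combine with x ≡ 2 (mod 3): since gcd(8, 3) = 1, we get a unique residue mod 24.
    Write x = 7 + 8·t and substitute into x ≡ 2 (mod 3): 8·t ≡ 2 − 7 = -5 (mod 3).
    Reduce coefficients mod 3: 2·t ≡ 1 (mod 3).
    The inverse of 2 mod 3 is 2 (since 2·2 = 4 = 1·3 + 1), so t ≡ 2·1 = 2 ≡ 2 (mod 3).
    Then x = 7 + 8·2 = 23, valid modulo lcm(8, 3) = 24: x ≡ 23 (mod 24).
  Combine with x ≡ 6 (mod 7): since gcd(24, 7) = 1, we get a unique residue mod 168.
    Write x = 23 + 24·t and substitute into x ≡ 6 (mod 7): 24·t ≡ 6 − 23 = -17 (mod 7).
    Reduce coefficients mod 7: 3·t ≡ 4 (mod 7).
    The inverse of 3 mod 7 is 5 (since 3·5 = 15 = 2·7 + 1), so t ≡ 5·4 = 20 ≡ 6 (mod 7).
    Then x = 23 + 24·6 = 167, valid modulo lcm(24, 7) = 168: x ≡ 167 (mod 168).
Verify: 167 mod 8 = 7 ✓, 167 mod 3 = 2 ✓, 167 mod 7 = 6 ✓.

x ≡ 167 (mod 168).


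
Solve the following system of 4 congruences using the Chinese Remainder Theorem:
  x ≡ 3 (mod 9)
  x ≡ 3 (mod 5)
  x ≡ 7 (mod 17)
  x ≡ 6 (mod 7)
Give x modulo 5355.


Product of moduli M = 9 · 5 · 17 · 7 = 5355.
Merge one congruence at a time:
  Start: x ≡ 3 (mod 9).
  Combine with x ≡ 3 (mod 5); new modulus lcm = 45.
    Write x = 3 + 9·t and substitute into x ≡ 3 (mod 5): 9·t ≡ 3 − 3 = 0 (mod 5).
    Reduce coefficients mod 5: 4·t ≡ 0 (mod 5).
    The inverse of 4 mod 5 is 4 (since 4·4 = 16 = 3·5 + 1), so t ≡ 4·0 = 0 ≡ 0 (mod 5).
    Then x = 3 + 9·0 = 3, valid modulo lcm(9, 5) = 45: x ≡ 3 (mod 45).
  Combine with x ≡ 7 (mod 17); new modulus lcm = 765.
    Write x = 3 + 45·t and substitute into x ≡ 7 (mod 17): 45·t ≡ 7 − 3 = 4 (mod 17).
    Reduce coefficients mod 17: 11·t ≡ 4 (mod 17).
    The inverse of 11 mod 17 is 14 (since 11·14 = 154 = 9·17 + 1), so t ≡ 14·4 = 56 ≡ 5 (mod 17).
    Then x = 3 + 45·5 = 228, valid modulo lcm(45, 17) = 765: x ≡ 228 (mod 765).
  Combine with x ≡ 6 (mod 7); new modulus lcm = 5355.
    Write x = 228 + 765·t and substitute into x ≡ 6 (mod 7): 765·t ≡ 6 − 228 = -222 (mod 7).
    Reduce coefficients mod 7: 2·t ≡ 2 (mod 7).
    The inverse of 2 mod 7 is 4 (since 2·4 = 8 = 1·7 + 1), so t ≡ 4·2 = 8 ≡ 1 (mod 7).
    Then x = 228 + 765·1 = 993, valid modulo lcm(765, 7) = 5355: x ≡ 993 (mod 5355).
Verify against each original: 993 mod 9 = 3, 993 mod 5 = 3, 993 mod 17 = 7, 993 mod 7 = 6.

x ≡ 993 (mod 5355).


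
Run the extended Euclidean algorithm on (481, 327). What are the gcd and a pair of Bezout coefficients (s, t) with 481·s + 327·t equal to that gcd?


Euclidean algorithm on (481, 327) — divide until remainder is 0:
  481 = 1 · 327 + 154
  327 = 2 · 154 + 19
  154 = 8 · 19 + 2
  19 = 9 · 2 + 1
  2 = 2 · 1 + 0
gcd(481, 327) = 1.
Track Bezout coefficients alongside the remainders: start with r₀ = 481 = a·1 + b·0 (s = 1, t = 0) and r₁ = 327 = a·0 + b·1 (s = 0, t = 1); each new remainder r_{k+1} = r_{k-1} − q_k·r_k inherits s_{k+1} = s_{k-1} − q_k·s_k, t_{k+1} = t_{k-1} − q_k·t_k, so r_k = a·s_k + b·t_k at every step:
  q = 1: r = 154, s = 1 − 1·0 = 1, t = 0 − 1·1 = -1  (check: 481·1 + 327·(-1) = 154)
  q = 2: r = 19, s = 0 − 2·1 = -2, t = 1 − 2·(-1) = 3  (check: 481·(-2) + 327·3 = 19)
  q = 8: r = 2, s = 1 − 8·(-2) = 17, t = -1 − 8·3 = -25  (check: 481·17 + 327·(-25) = 2)
  q = 9: r = 1, s = -2 − 9·17 = -155, t = 3 − 9·(-25) = 228  (check: 481·(-155) + 327·228 = 1)
The row with r = 1 (the gcd) gives the Bezout coefficients s = -155, t = 228.
Result: 481 · (-155) + 327 · (228) = 1.

gcd(481, 327) = 1; s = -155, t = 228 (check: 481·(-155) + 327·228 = 1).


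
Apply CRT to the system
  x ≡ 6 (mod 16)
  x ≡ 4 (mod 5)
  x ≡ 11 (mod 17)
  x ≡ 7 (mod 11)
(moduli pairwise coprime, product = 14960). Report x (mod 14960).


Product of moduli M = 16 · 5 · 17 · 11 = 14960.
Merge one congruence at a time:
  Start: x ≡ 6 (mod 16).
  Combine with x ≡ 4 (mod 5); new modulus lcm = 80.
    Write x = 6 + 16·t and substitute into x ≡ 4 (mod 5): 16·t ≡ 4 − 6 = -2 (mod 5).
    Reduce coefficients mod 5: 1·t ≡ 3 (mod 5).
    So t ≡ 3 (mod 5).
    Then x = 6 + 16·3 = 54, valid modulo lcm(16, 5) = 80: x ≡ 54 (mod 80).
  Combine with x ≡ 11 (mod 17); new modulus lcm = 1360.
    Write x = 54 + 80·t and substitute into x ≡ 11 (mod 17): 80·t ≡ 11 − 54 = -43 (mod 17).
    Reduce coefficients mod 17: 12·t ≡ 8 (mod 17).
    The inverse of 12 mod 17 is 10 (since 12·10 = 120 = 7·17 + 1), so t ≡ 10·8 = 80 ≡ 12 (mod 17).
    Then x = 54 + 80·12 = 1014, valid modulo lcm(80, 17) = 1360: x ≡ 1014 (mod 1360).
  Combine with x ≡ 7 (mod 11); new modulus lcm = 14960.
    Write x = 1014 + 1360·t and substitute into x ≡ 7 (mod 11): 1360·t ≡ 7 − 1014 = -1007 (mod 11).
    Reduce coefficients mod 11: 7·t ≡ 5 (mod 11).
    The inverse of 7 mod 11 is 8 (since 7·8 = 56 = 5·11 + 1), so t ≡ 8·5 = 40 ≡ 7 (mod 11).
    Then x = 1014 + 1360·7 = 10534, valid modulo lcm(1360, 11) = 14960: x ≡ 10534 (mod 14960).
Verify against each original: 10534 mod 16 = 6, 10534 mod 5 = 4, 10534 mod 17 = 11, 10534 mod 11 = 7.

x ≡ 10534 (mod 14960).


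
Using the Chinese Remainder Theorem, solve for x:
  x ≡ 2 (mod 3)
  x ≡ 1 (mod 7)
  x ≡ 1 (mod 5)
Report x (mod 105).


Moduli 3, 7, 5 are pairwise coprime; by CRT there is a unique solution modulo M = 3 · 7 · 5 = 105.
Solve pairwise, accumulating the modulus:
  Start with x ≡ 2 (mod 3).
  Combine with x ≡ 1 (mod 7): since gcd(3, 7) = 1, we get a unique residue mod 21.
    Write x = 2 + 3·t and substitute into x ≡ 1 (mod 7): 3·t ≡ 1 − 2 = -1 (mod 7).
    Reduce coefficients mod 7: 3·t ≡ 6 (mod 7).
    The inverse of 3 mod 7 is 5 (since 3·5 = 15 = 2·7 + 1), so t ≡ 5·6 = 30 ≡ 2 (mod 7).
    Then x = 2 + 3·2 = 8, valid modulo lcm(3, 7) = 21: x ≡ 8 (mod 21).
  Combine with x ≡ 1 (mod 5): since gcd(21, 5) = 1, we get a unique residue mod 105.
    Write x = 8 + 21·t and substitute into x ≡ 1 (mod 5): 21·t ≡ 1 − 8 = -7 (mod 5).
    Reduce coefficients mod 5: 1·t ≡ 3 (mod 5).
    So t ≡ 3 (mod 5).
    Then x = 8 + 21·3 = 71, valid modulo lcm(21, 5) = 105: x ≡ 71 (mod 105).
Verify: 71 mod 3 = 2 ✓, 71 mod 7 = 1 ✓, 71 mod 5 = 1 ✓.

x ≡ 71 (mod 105).


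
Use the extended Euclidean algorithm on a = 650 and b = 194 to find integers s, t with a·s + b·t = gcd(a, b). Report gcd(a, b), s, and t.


Euclidean algorithm on (650, 194) — divide until remainder is 0:
  650 = 3 · 194 + 68
  194 = 2 · 68 + 58
  68 = 1 · 58 + 10
  58 = 5 · 10 + 8
  10 = 1 · 8 + 2
  8 = 4 · 2 + 0
gcd(650, 194) = 2.
Track Bezout coefficients alongside the remainders: start with r₀ = 650 = a·1 + b·0 (s = 1, t = 0) and r₁ = 194 = a·0 + b·1 (s = 0, t = 1); each new remainder r_{k+1} = r_{k-1} − q_k·r_k inherits s_{k+1} = s_{k-1} − q_k·s_k, t_{k+1} = t_{k-1} − q_k·t_k, so r_k = a·s_k + b·t_k at every step:
  q = 3: r = 68, s = 1 − 3·0 = 1, t = 0 − 3·1 = -3  (check: 650·1 + 194·(-3) = 68)
  q = 2: r = 58, s = 0 − 2·1 = -2, t = 1 − 2·(-3) = 7  (check: 650·(-2) + 194·7 = 58)
  q = 1: r = 10, s = 1 − 1·(-2) = 3, t = -3 − 1·7 = -10  (check: 650·3 + 194·(-10) = 10)
  q = 5: r = 8, s = -2 − 5·3 = -17, t = 7 − 5·(-10) = 57  (check: 650·(-17) + 194·57 = 8)
  q = 1: r = 2, s = 3 − 1·(-17) = 20, t = -10 − 1·57 = -67  (check: 650·20 + 194·(-67) = 2)
The row with r = 2 (the gcd) gives the Bezout coefficients s = 20, t = -67.
Result: 650 · (20) + 194 · (-67) = 2.

gcd(650, 194) = 2; s = 20, t = -67 (check: 650·20 + 194·(-67) = 2).


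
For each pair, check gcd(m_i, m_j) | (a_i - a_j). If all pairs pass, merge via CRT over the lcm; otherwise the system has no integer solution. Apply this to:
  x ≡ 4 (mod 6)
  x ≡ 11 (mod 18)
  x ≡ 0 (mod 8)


Moduli 6, 18, 8 are not pairwise coprime, so CRT works modulo lcm(m_i) when all pairwise compatibility conditions hold.
Pairwise compatibility: gcd(m_i, m_j) must divide a_i - a_j for every pair.
Merge one congruence at a time:
  Start: x ≡ 4 (mod 6).
  Combine with x ≡ 11 (mod 18): gcd(6, 18) = 6, and 11 - 4 = 7 is NOT divisible by 6.
    ⇒ system is inconsistent (no integer solution).

No solution (the system is inconsistent).


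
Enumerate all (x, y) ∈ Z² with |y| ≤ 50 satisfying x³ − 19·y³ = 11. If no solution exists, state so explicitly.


The equation is x³ - 19y³ = 11. For fixed y, x³ = 19·y³ + 11, so a solution requires the RHS to be a perfect cube.
Strategy: iterate y from -50 to 50, compute RHS = 19·y³ + 11, and check whether it is a (positive or negative) perfect cube.
Check small values of y:
  y = 0: RHS = 11 is not a perfect cube.
  y = 1: RHS = 30 is not a perfect cube.
  y = -1: RHS = -8 = (-2)³ ⇒ x = -2 works.
  y = 2: RHS = 163 is not a perfect cube.
  y = -2: RHS = -141 is not a perfect cube.
  y = 3: RHS = 524 is not a perfect cube.
  y = -3: RHS = -502 is not a perfect cube.
Continuing the search up to |y| = 50 finds no further solutions beyond those listed.
Collected solutions: (-2, -1).

Solutions (with |y| ≤ 50): (-2, -1).


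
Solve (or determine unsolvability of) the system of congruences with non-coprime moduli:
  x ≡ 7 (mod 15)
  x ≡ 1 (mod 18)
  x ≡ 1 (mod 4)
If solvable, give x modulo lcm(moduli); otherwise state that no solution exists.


Moduli 15, 18, 4 are not pairwise coprime, so CRT works modulo lcm(m_i) when all pairwise compatibility conditions hold.
Pairwise compatibility: gcd(m_i, m_j) must divide a_i - a_j for every pair.
Merge one congruence at a time:
  Start: x ≡ 7 (mod 15).
  Combine with x ≡ 1 (mod 18): gcd(15, 18) = 3; 1 - 7 = -6, which IS divisible by 3, so compatible.
    Write x = 7 + 15·t and substitute into x ≡ 1 (mod 18): 15·t ≡ 1 − 7 = -6 (mod 18).
    Divide the congruence (and modulus) by g = 3: 5·t ≡ -2 (mod 6).
    Reduce coefficients mod 6: 5·t ≡ 4 (mod 6).
    The inverse of 5 mod 6 is 5 (since 5·5 = 25 = 4·6 + 1), so t ≡ 5·4 = 20 ≡ 2 (mod 6).
    Then x = 7 + 15·2 = 37, valid modulo lcm(15, 18) = 90: x ≡ 37 (mod 90).
  Combine with x ≡ 1 (mod 4): gcd(90, 4) = 2; 1 - 37 = -36, which IS divisible by 2, so compatible.
    Write x = 37 + 90·t and substitute into x ≡ 1 (mod 4): 90·t ≡ 1 − 37 = -36 (mod 4).
    Divide the congruence (and modulus) by g = 2: 45·t ≡ -18 (mod 2).
    Reduce coefficients mod 2: 1·t ≡ 0 (mod 2).
    So t ≡ 0 (mod 2).
    Then x = 37 + 90·0 = 37, valid modulo lcm(90, 4) = 180: x ≡ 37 (mod 180).
Verify: 37 mod 15 = 7, 37 mod 18 = 1, 37 mod 4 = 1.

x ≡ 37 (mod 180).


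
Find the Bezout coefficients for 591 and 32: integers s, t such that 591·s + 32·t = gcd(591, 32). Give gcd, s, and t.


Euclidean algorithm on (591, 32) — divide until remainder is 0:
  591 = 18 · 32 + 15
  32 = 2 · 15 + 2
  15 = 7 · 2 + 1
  2 = 2 · 1 + 0
gcd(591, 32) = 1.
Track Bezout coefficients alongside the remainders: start with r₀ = 591 = a·1 + b·0 (s = 1, t = 0) and r₁ = 32 = a·0 + b·1 (s = 0, t = 1); each new remainder r_{k+1} = r_{k-1} − q_k·r_k inherits s_{k+1} = s_{k-1} − q_k·s_k, t_{k+1} = t_{k-1} − q_k·t_k, so r_k = a·s_k + b·t_k at every step:
  q = 18: r = 15, s = 1 − 18·0 = 1, t = 0 − 18·1 = -18  (check: 591·1 + 32·(-18) = 15)
  q = 2: r = 2, s = 0 − 2·1 = -2, t = 1 − 2·(-18) = 37  (check: 591·(-2) + 32·37 = 2)
  q = 7: r = 1, s = 1 − 7·(-2) = 15, t = -18 − 7·37 = -277  (check: 591·15 + 32·(-277) = 1)
The row with r = 1 (the gcd) gives the Bezout coefficients s = 15, t = -277.
Result: 591 · (15) + 32 · (-277) = 1.

gcd(591, 32) = 1; s = 15, t = -277 (check: 591·15 + 32·(-277) = 1).


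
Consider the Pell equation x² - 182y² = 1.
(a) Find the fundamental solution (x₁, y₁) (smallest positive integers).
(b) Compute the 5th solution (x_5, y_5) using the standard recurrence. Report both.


Step 1: Find the fundamental solution (x₁, y₁) of x² - 182y² = 1.
  Expand √182 as a continued fraction. a₀ = ⌊√182⌋ = 13; iterate m_{k+1} = d_k·a_k − m_k, d_{k+1} = (182 − m_{k+1}²)/d_k, a_{k+1} = ⌊(a₀ + m_{k+1})/d_{k+1}⌋ (starting m₀ = 0, d₀ = 1), with convergents p_k = a_k·p_{k-1} + p_{k-2}, q_k = a_k·q_{k-1} + q_{k-2} (p₋₁ = 1, q₋₁ = 0):
  k = 0: a₀ = 13; p₀/q₀ = 13/1; p₀² − 182·q₀² = 169 − 182 = -13.
  k = 1: m = 13, d = 13, a = ⌊(13 + 13)/13⌋ = 2; p/q = (2·13 + 1)/(2·1 + 0) = 27/2; p² − 182·q² = 729 − 728 = 1.
  The first convergent with p² − 182·q² = 1 gives the fundamental solution (x₁, y₁) = (27, 2).
Step 2: Apply the recurrence (x_{n+1}, y_{n+1}) = (x₁x_n + 182y₁y_n, x₁y_n + y₁x_n) repeatedly.
  From (x_1, y_1) = (27, 2): x_2 = 27·27 + 182·2·2 = 1457; y_2 = 27·2 + 2·27 = 108.
  From (x_2, y_2) = (1457, 108): x_3 = 27·1457 + 182·2·108 = 78651; y_3 = 27·108 + 2·1457 = 5830.
  From (x_3, y_3) = (78651, 5830): x_4 = 27·78651 + 182·2·5830 = 4245697; y_4 = 27·5830 + 2·78651 = 314712.
  From (x_4, y_4) = (4245697, 314712): x_5 = 27·4245697 + 182·2·314712 = 229188987; y_5 = 27·314712 + 2·4245697 = 16988618.
Step 3: Verify x_5² - 182·y_5² = 52527591762086169 - 52527591762086168 = 1 (should be 1). ✓

(x_1, y_1) = (27, 2); (x_5, y_5) = (229188987, 16988618).


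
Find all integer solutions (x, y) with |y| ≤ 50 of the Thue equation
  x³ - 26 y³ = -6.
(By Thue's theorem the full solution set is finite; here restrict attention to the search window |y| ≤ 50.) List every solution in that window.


The equation is x³ - 26y³ = -6. For fixed y, x³ = 26·y³ − 6, so a solution requires the RHS to be a perfect cube.
Strategy: iterate y from -50 to 50, compute RHS = 26·y³ − 6, and check whether it is a (positive or negative) perfect cube.
Check small values of y:
  y = 0: RHS = -6 is not a perfect cube.
  y = 1: RHS = 20 is not a perfect cube.
  y = -1: RHS = -32 is not a perfect cube.
  y = 2: RHS = 202 is not a perfect cube.
  y = -2: RHS = -214 is not a perfect cube.
  y = 3: RHS = 696 is not a perfect cube.
  y = -3: RHS = -708 is not a perfect cube.
Continuing the search up to |y| = 50 finds no solutions either.
No (x, y) in the scanned range satisfies the equation.

No integer solutions with |y| ≤ 50.


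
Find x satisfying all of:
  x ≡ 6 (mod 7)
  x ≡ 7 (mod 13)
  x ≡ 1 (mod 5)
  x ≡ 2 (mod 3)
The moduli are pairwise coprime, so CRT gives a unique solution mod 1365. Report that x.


Product of moduli M = 7 · 13 · 5 · 3 = 1365.
Merge one congruence at a time:
  Start: x ≡ 6 (mod 7).
  Combine with x ≡ 7 (mod 13); new modulus lcm = 91.
    Write x = 6 + 7·t and substitute into x ≡ 7 (mod 13): 7·t ≡ 7 − 6 = 1 (mod 13).
    The inverse of 7 mod 13 is 2 (since 7·2 = 14 = 1·13 + 1), so t ≡ 2·1 = 2 ≡ 2 (mod 13).
    Then x = 6 + 7·2 = 20, valid modulo lcm(7, 13) = 91: x ≡ 20 (mod 91).
  Combine with x ≡ 1 (mod 5); new modulus lcm = 455.
    Write x = 20 + 91·t and substitute into x ≡ 1 (mod 5): 91·t ≡ 1 − 20 = -19 (mod 5).
    Reduce coefficients mod 5: 1·t ≡ 1 (mod 5).
    So t ≡ 1 (mod 5).
    Then x = 20 + 91·1 = 111, valid modulo lcm(91, 5) = 455: x ≡ 111 (mod 455).
  Combine with x ≡ 2 (mod 3); new modulus lcm = 1365.
    Write x = 111 + 455·t and substitute into x ≡ 2 (mod 3): 455·t ≡ 2 − 111 = -109 (mod 3).
    Reduce coefficients mod 3: 2·t ≡ 2 (mod 3).
    The inverse of 2 mod 3 is 2 (since 2·2 = 4 = 1·3 + 1), so t ≡ 2·2 = 4 ≡ 1 (mod 3).
    Then x = 111 + 455·1 = 566, valid modulo lcm(455, 3) = 1365: x ≡ 566 (mod 1365).
Verify against each original: 566 mod 7 = 6, 566 mod 13 = 7, 566 mod 5 = 1, 566 mod 3 = 2.

x ≡ 566 (mod 1365).


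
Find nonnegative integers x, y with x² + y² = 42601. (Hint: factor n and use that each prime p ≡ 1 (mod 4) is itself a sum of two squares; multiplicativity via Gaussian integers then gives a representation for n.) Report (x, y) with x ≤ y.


Step 1: Factor n = 42601 = 13 · 29 · 113.
Step 2: Check the mod-4 condition on each prime factor: 13 ≡ 1 (mod 4), exponent 1; 29 ≡ 1 (mod 4), exponent 1; 113 ≡ 1 (mod 4), exponent 1.
All primes ≡ 3 (mod 4) appear to even exponent (or don't appear), so by the two-squares theorem n IS expressible as a sum of two squares.
Step 3: Build a representation. Here n = 13 · 29 · 113 is a product of primes ≡ 1 (mod 4). Each prime p ≡ 1 (mod 4) is itself a sum of two squares; find a² by testing p − a² for a perfect square:
  13: 13 − 1² = 12, 13 − 2² = 9 = 3² ⇒ 13 = 2² + 3².
  29: 29 − 1² = 28, 29 − 2² = 25 = 5² ⇒ 29 = 2² + 5².
  113: 113 − 1² = 112, 113 − 2² = 109, 113 − 3² = 104, 113 − 4² = 97, 113 − 5² = 88, 113 − 6² = 77, 113 − 7² = 64 = 8² ⇒ 113 = 7² + 8².
  Combine using the Brahmagupta–Fibonacci identity (a² + b²)(c² + d²) = (ac − bd)² + (ad + bc)² = (ac + bd)² + (ad − bc)²:
  13 · 29 = 377: from (2² + 3²)(2² + 5²), take (2·2 − 3·5, 2·5 + 3·2) = (4 − 15, 10 + 6) = (-11, 16); dropping signs (only squares matter) gives (11, 16); check 11² + 16² = 121 + 256 = 377 ✓.
  377 · 113 = 42601: from (11² + 16²)(7² + 8²), take (11·7 − 16·8, 11·8 + 16·7) = (77 − 128, 88 + 112) = (-51, 200); dropping signs (only squares matter) gives (51, 200); check 51² + 200² = 2601 + 40000 = 42601 ✓.
Step 4: Order so x ≤ y and verify: 51² + 200² = 2601 + 40000 = 42601 = n. ✓

n = 42601 = 51² + 200² (one valid representation with x ≤ y).


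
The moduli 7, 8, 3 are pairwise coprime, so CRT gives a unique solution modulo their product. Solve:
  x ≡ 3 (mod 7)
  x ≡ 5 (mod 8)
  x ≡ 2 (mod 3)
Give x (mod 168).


Moduli 7, 8, 3 are pairwise coprime; by CRT there is a unique solution modulo M = 7 · 8 · 3 = 168.
Solve pairwise, accumulating the modulus:
  Start with x ≡ 3 (mod 7).
  Combine with x ≡ 5 (mod 8): since gcd(7, 8) = 1, we get a unique residue mod 56.
    Write x = 3 + 7·t and substitute into x ≡ 5 (mod 8): 7·t ≡ 5 − 3 = 2 (mod 8).
    The inverse of 7 mod 8 is 7 (since 7·7 = 49 = 6·8 + 1), so t ≡ 7·2 = 14 ≡ 6 (mod 8).
    Then x = 3 + 7·6 = 45, valid modulo lcm(7, 8) = 56: x ≡ 45 (mod 56).
  Combine with x ≡ 2 (mod 3): since gcd(56, 3) = 1, we get a unique residue mod 168.
    Write x = 45 + 56·t and substitute into x ≡ 2 (mod 3): 56·t ≡ 2 − 45 = -43 (mod 3).
    Reduce coefficients mod 3: 2·t ≡ 2 (mod 3).
    The inverse of 2 mod 3 is 2 (since 2·2 = 4 = 1·3 + 1), so t ≡ 2·2 = 4 ≡ 1 (mod 3).
    Then x = 45 + 56·1 = 101, valid modulo lcm(56, 3) = 168: x ≡ 101 (mod 168).
Verify: 101 mod 7 = 3 ✓, 101 mod 8 = 5 ✓, 101 mod 3 = 2 ✓.

x ≡ 101 (mod 168).


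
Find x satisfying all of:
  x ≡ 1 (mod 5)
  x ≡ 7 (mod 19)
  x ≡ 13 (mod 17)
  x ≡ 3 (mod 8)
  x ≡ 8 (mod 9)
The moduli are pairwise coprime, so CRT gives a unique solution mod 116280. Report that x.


Product of moduli M = 5 · 19 · 17 · 8 · 9 = 116280.
Merge one congruence at a time:
  Start: x ≡ 1 (mod 5).
  Combine with x ≡ 7 (mod 19); new modulus lcm = 95.
    Write x = 1 + 5·t and substitute into x ≡ 7 (mod 19): 5·t ≡ 7 − 1 = 6 (mod 19).
    The inverse of 5 mod 19 is 4 (since 5·4 = 20 = 1·19 + 1), so t ≡ 4·6 = 24 ≡ 5 (mod 19).
    Then x = 1 + 5·5 = 26, valid modulo lcm(5, 19) = 95: x ≡ 26 (mod 95).
  Combine with x ≡ 13 (mod 17); new modulus lcm = 1615.
    Write x = 26 + 95·t and substitute into x ≡ 13 (mod 17): 95·t ≡ 13 − 26 = -13 (mod 17).
    Reduce coefficients mod 17: 10·t ≡ 4 (mod 17).
    The inverse of 10 mod 17 is 12 (since 10·12 = 120 = 7·17 + 1), so t ≡ 12·4 = 48 ≡ 14 (mod 17).
    Then x = 26 + 95·14 = 1356, valid modulo lcm(95, 17) = 1615: x ≡ 1356 (mod 1615).
  Combine with x ≡ 3 (mod 8); new modulus lcm = 12920.
    Write x = 1356 + 1615·t and substitute into x ≡ 3 (mod 8): 1615·t ≡ 3 − 1356 = -1353 (mod 8).
    Reduce coefficients mod 8: 7·t ≡ 7 (mod 8).
    The inverse of 7 mod 8 is 7 (since 7·7 = 49 = 6·8 + 1), so t ≡ 7·7 = 49 ≡ 1 (mod 8).
    Then x = 1356 + 1615·1 = 2971, valid modulo lcm(1615, 8) = 12920: x ≡ 2971 (mod 12920).
  Combine with x ≡ 8 (mod 9); new modulus lcm = 116280.
    Write x = 2971 + 12920·t and substitute into x ≡ 8 (mod 9): 12920·t ≡ 8 − 2971 = -2963 (mod 9).
    Reduce coefficients mod 9: 5·t ≡ 7 (mod 9).
    The inverse of 5 mod 9 is 2 (since 5·2 = 10 = 1·9 + 1), so t ≡ 2·7 = 14 ≡ 5 (mod 9).
    Then x = 2971 + 12920·5 = 67571, valid modulo lcm(12920, 9) = 116280: x ≡ 67571 (mod 116280).
Verify against each original: 67571 mod 5 = 1, 67571 mod 19 = 7, 67571 mod 17 = 13, 67571 mod 8 = 3, 67571 mod 9 = 8.

x ≡ 67571 (mod 116280).


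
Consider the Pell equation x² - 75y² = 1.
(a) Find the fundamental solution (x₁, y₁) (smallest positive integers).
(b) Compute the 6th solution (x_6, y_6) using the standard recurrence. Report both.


Step 1: Find the fundamental solution (x₁, y₁) of x² - 75y² = 1.
  Expand √75 as a continued fraction. a₀ = ⌊√75⌋ = 8; iterate m_{k+1} = d_k·a_k − m_k, d_{k+1} = (75 − m_{k+1}²)/d_k, a_{k+1} = ⌊(a₀ + m_{k+1})/d_{k+1}⌋ (starting m₀ = 0, d₀ = 1), with convergents p_k = a_k·p_{k-1} + p_{k-2}, q_k = a_k·q_{k-1} + q_{k-2} (p₋₁ = 1, q₋₁ = 0):
  k = 0: a₀ = 8; p₀/q₀ = 8/1; p₀² − 75·q₀² = 64 − 75 = -11.
  k = 1: m = 8, d = 11, a = ⌊(8 + 8)/11⌋ = 1; p/q = (1·8 + 1)/(1·1 + 0) = 9/1; p² − 75·q² = 81 − 75 = 6.
  k = 2: m = 3, d = 6, a = ⌊(8 + 3)/6⌋ = 1; p/q = (1·9 + 8)/(1·1 + 1) = 17/2; p² − 75·q² = 289 − 300 = -11.
  k = 3: m = 3, d = 11, a = ⌊(8 + 3)/11⌋ = 1; p/q = (1·17 + 9)/(1·2 + 1) = 26/3; p² − 75·q² = 676 − 675 = 1.
  The first convergent with p² − 75·q² = 1 gives the fundamental solution (x₁, y₁) = (26, 3).
Step 2: Apply the recurrence (x_{n+1}, y_{n+1}) = (x₁x_n + 75y₁y_n, x₁y_n + y₁x_n) repeatedly.
  From (x_1, y_1) = (26, 3): x_2 = 26·26 + 75·3·3 = 1351; y_2 = 26·3 + 3·26 = 156.
  From (x_2, y_2) = (1351, 156): x_3 = 26·1351 + 75·3·156 = 70226; y_3 = 26·156 + 3·1351 = 8109.
  From (x_3, y_3) = (70226, 8109): x_4 = 26·70226 + 75·3·8109 = 3650401; y_4 = 26·8109 + 3·70226 = 421512.
  From (x_4, y_4) = (3650401, 421512): x_5 = 26·3650401 + 75·3·421512 = 189750626; y_5 = 26·421512 + 3·3650401 = 21910515.
  From (x_5, y_5) = (189750626, 21910515): x_6 = 26·189750626 + 75·3·21910515 = 9863382151; y_6 = 26·21910515 + 3·189750626 = 1138925268.
Step 3: Verify x_6² - 75·y_6² = 97286307456665386801 - 97286307456665386800 = 1 (should be 1). ✓

(x_1, y_1) = (26, 3); (x_6, y_6) = (9863382151, 1138925268).


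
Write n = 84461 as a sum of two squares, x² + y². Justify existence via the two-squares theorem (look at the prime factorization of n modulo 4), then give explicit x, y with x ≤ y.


Step 1: Factor n = 84461 = 13 · 73 · 89.
Step 2: Check the mod-4 condition on each prime factor: 13 ≡ 1 (mod 4), exponent 1; 73 ≡ 1 (mod 4), exponent 1; 89 ≡ 1 (mod 4), exponent 1.
All primes ≡ 3 (mod 4) appear to even exponent (or don't appear), so by the two-squares theorem n IS expressible as a sum of two squares.
Step 3: Build a representation. Here n = 13 · 73 · 89 is a product of primes ≡ 1 (mod 4). Each prime p ≡ 1 (mod 4) is itself a sum of two squares; find a² by testing p − a² for a perfect square:
  13: 13 − 1² = 12, 13 − 2² = 9 = 3² ⇒ 13 = 2² + 3².
  73: 73 − 1² = 72, 73 − 2² = 69, 73 − 3² = 64 = 8² ⇒ 73 = 3² + 8².
  89: 89 − 1² = 88, 89 − 2² = 85, 89 − 3² = 80, 89 − 4² = 73, 89 − 5² = 64 = 8² ⇒ 89 = 5² + 8².
  Combine using the Brahmagupta–Fibonacci identity (a² + b²)(c² + d²) = (ac − bd)² + (ad + bc)² = (ac + bd)² + (ad − bc)²:
  13 · 73 = 949: from (2² + 3²)(3² + 8²), take (2·3 − 3·8, 2·8 + 3·3) = (6 − 24, 16 + 9) = (-18, 25); dropping signs (only squares matter) gives (18, 25); check 18² + 25² = 324 + 625 = 949 ✓.
  949 · 89 = 84461: from (18² + 25²)(5² + 8²), take (18·5 − 25·8, 18·8 + 25·5) = (90 − 200, 144 + 125) = (-110, 269); dropping signs (only squares matter) gives (110, 269); check 110² + 269² = 12100 + 72361 = 84461 ✓.
Step 4: Order so x ≤ y and verify: 110² + 269² = 12100 + 72361 = 84461 = n. ✓

n = 84461 = 110² + 269² (one valid representation with x ≤ y).


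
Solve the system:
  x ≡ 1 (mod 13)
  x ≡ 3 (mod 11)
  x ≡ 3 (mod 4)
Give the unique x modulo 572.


Moduli 13, 11, 4 are pairwise coprime; by CRT there is a unique solution modulo M = 13 · 11 · 4 = 572.
Solve pairwise, accumulating the modulus:
  Start with x ≡ 1 (mod 13).
  Combine with x ≡ 3 (mod 11): since gcd(13, 11) = 1, we get a unique residue mod 143.
    Write x = 1 + 13·t and substitute into x ≡ 3 (mod 11): 13·t ≡ 3 − 1 = 2 (mod 11).
    Reduce coefficients mod 11: 2·t ≡ 2 (mod 11).
    The inverse of 2 mod 11 is 6 (since 2·6 = 12 = 1·11 + 1), so t ≡ 6·2 = 12 ≡ 1 (mod 11).
    Then x = 1 + 13·1 = 14, valid modulo lcm(13, 11) = 143: x ≡ 14 (mod 143).
  Combine with x ≡ 3 (mod 4): since gcd(143, 4) = 1, we get a unique residue mod 572.
    Write x = 14 + 143·t and substitute into x ≡ 3 (mod 4): 143·t ≡ 3 − 14 = -11 (mod 4).
    Reduce coefficients mod 4: 3·t ≡ 1 (mod 4).
    The inverse of 3 mod 4 is 3 (since 3·3 = 9 = 2·4 + 1), so t ≡ 3·1 = 3 ≡ 3 (mod 4).
    Then x = 14 + 143·3 = 443, valid modulo lcm(143, 4) = 572: x ≡ 443 (mod 572).
Verify: 443 mod 13 = 1 ✓, 443 mod 11 = 3 ✓, 443 mod 4 = 3 ✓.

x ≡ 443 (mod 572).


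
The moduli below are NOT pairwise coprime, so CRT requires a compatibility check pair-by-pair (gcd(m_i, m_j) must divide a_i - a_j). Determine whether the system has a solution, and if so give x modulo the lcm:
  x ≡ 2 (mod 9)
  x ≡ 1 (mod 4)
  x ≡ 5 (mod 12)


Moduli 9, 4, 12 are not pairwise coprime, so CRT works modulo lcm(m_i) when all pairwise compatibility conditions hold.
Pairwise compatibility: gcd(m_i, m_j) must divide a_i - a_j for every pair.
Merge one congruence at a time:
  Start: x ≡ 2 (mod 9).
  Combine with x ≡ 1 (mod 4): gcd(9, 4) = 1; 1 - 2 = -1, which IS divisible by 1, so compatible.
    Write x = 2 + 9·t and substitute into x ≡ 1 (mod 4): 9·t ≡ 1 − 2 = -1 (mod 4).
    Reduce coefficients mod 4: 1·t ≡ 3 (mod 4).
    So t ≡ 3 (mod 4).
    Then x = 2 + 9·3 = 29, valid modulo lcm(9, 4) = 36: x ≡ 29 (mod 36).
  Combine with x ≡ 5 (mod 12): gcd(36, 12) = 12; 5 - 29 = -24, which IS divisible by 12, so compatible.
    Write x = 29 + 36·t and substitute into x ≡ 5 (mod 12): 36·t ≡ 5 − 29 = -24 (mod 12).
    Divide the congruence (and modulus) by g = 12: 3·t ≡ -2 (mod 1).
    Modulo 1 every t works; take t = 0.
    Then x = 29 + 36·0 = 29, valid modulo lcm(36, 12) = 36: x ≡ 29 (mod 36).
Verify: 29 mod 9 = 2, 29 mod 4 = 1, 29 mod 12 = 5.

x ≡ 29 (mod 36).


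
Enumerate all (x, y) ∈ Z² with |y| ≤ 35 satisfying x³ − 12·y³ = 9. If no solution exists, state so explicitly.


The equation is x³ - 12y³ = 9. For fixed y, x³ = 12·y³ + 9, so a solution requires the RHS to be a perfect cube.
Strategy: iterate y from -35 to 35, compute RHS = 12·y³ + 9, and check whether it is a (positive or negative) perfect cube.
Check small values of y:
  y = 0: RHS = 9 is not a perfect cube.
  y = 1: RHS = 21 is not a perfect cube.
  y = -1: RHS = -3 is not a perfect cube.
  y = 2: RHS = 105 is not a perfect cube.
  y = -2: RHS = -87 is not a perfect cube.
  y = 3: RHS = 333 is not a perfect cube.
  y = -3: RHS = -315 is not a perfect cube.
Continuing the search up to |y| = 35 finds no solutions either.
No (x, y) in the scanned range satisfies the equation.

No integer solutions with |y| ≤ 35.


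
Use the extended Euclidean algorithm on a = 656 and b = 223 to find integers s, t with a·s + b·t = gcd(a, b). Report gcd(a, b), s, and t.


Euclidean algorithm on (656, 223) — divide until remainder is 0:
  656 = 2 · 223 + 210
  223 = 1 · 210 + 13
  210 = 16 · 13 + 2
  13 = 6 · 2 + 1
  2 = 2 · 1 + 0
gcd(656, 223) = 1.
Track Bezout coefficients alongside the remainders: start with r₀ = 656 = a·1 + b·0 (s = 1, t = 0) and r₁ = 223 = a·0 + b·1 (s = 0, t = 1); each new remainder r_{k+1} = r_{k-1} − q_k·r_k inherits s_{k+1} = s_{k-1} − q_k·s_k, t_{k+1} = t_{k-1} − q_k·t_k, so r_k = a·s_k + b·t_k at every step:
  q = 2: r = 210, s = 1 − 2·0 = 1, t = 0 − 2·1 = -2  (check: 656·1 + 223·(-2) = 210)
  q = 1: r = 13, s = 0 − 1·1 = -1, t = 1 − 1·(-2) = 3  (check: 656·(-1) + 223·3 = 13)
  q = 16: r = 2, s = 1 − 16·(-1) = 17, t = -2 − 16·3 = -50  (check: 656·17 + 223·(-50) = 2)
  q = 6: r = 1, s = -1 − 6·17 = -103, t = 3 − 6·(-50) = 303  (check: 656·(-103) + 223·303 = 1)
The row with r = 1 (the gcd) gives the Bezout coefficients s = -103, t = 303.
Result: 656 · (-103) + 223 · (303) = 1.

gcd(656, 223) = 1; s = -103, t = 303 (check: 656·(-103) + 223·303 = 1).


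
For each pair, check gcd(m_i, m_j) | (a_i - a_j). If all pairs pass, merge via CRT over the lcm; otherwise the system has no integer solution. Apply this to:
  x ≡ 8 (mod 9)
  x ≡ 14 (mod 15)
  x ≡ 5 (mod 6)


Moduli 9, 15, 6 are not pairwise coprime, so CRT works modulo lcm(m_i) when all pairwise compatibility conditions hold.
Pairwise compatibility: gcd(m_i, m_j) must divide a_i - a_j for every pair.
Merge one congruence at a time:
  Start: x ≡ 8 (mod 9).
  Combine with x ≡ 14 (mod 15): gcd(9, 15) = 3; 14 - 8 = 6, which IS divisible by 3, so compatible.
    Write x = 8 + 9·t and substitute into x ≡ 14 (mod 15): 9·t ≡ 14 − 8 = 6 (mod 15).
    Divide the congruence (and modulus) by g = 3: 3·t ≡ 2 (mod 5).
    The inverse of 3 mod 5 is 2 (since 3·2 = 6 = 1·5 + 1), so t ≡ 2·2 = 4 ≡ 4 (mod 5).
    Then x = 8 + 9·4 = 44, valid modulo lcm(9, 15) = 45: x ≡ 44 (mod 45).
  Combine with x ≡ 5 (mod 6): gcd(45, 6) = 3; 5 - 44 = -39, which IS divisible by 3, so compatible.
    Write x = 44 + 45·t and substitute into x ≡ 5 (mod 6): 45·t ≡ 5 − 44 = -39 (mod 6).
    Divide the congruence (and modulus) by g = 3: 15·t ≡ -13 (mod 2).
    Reduce coefficients mod 2: 1·t ≡ 1 (mod 2).
    So t ≡ 1 (mod 2).
    Then x = 44 + 45·1 = 89, valid modulo lcm(45, 6) = 90: x ≡ 89 (mod 90).
Verify: 89 mod 9 = 8, 89 mod 15 = 14, 89 mod 6 = 5.

x ≡ 89 (mod 90).


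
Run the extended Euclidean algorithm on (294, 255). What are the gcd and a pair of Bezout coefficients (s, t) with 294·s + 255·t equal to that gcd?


Euclidean algorithm on (294, 255) — divide until remainder is 0:
  294 = 1 · 255 + 39
  255 = 6 · 39 + 21
  39 = 1 · 21 + 18
  21 = 1 · 18 + 3
  18 = 6 · 3 + 0
gcd(294, 255) = 3.
Track Bezout coefficients alongside the remainders: start with r₀ = 294 = a·1 + b·0 (s = 1, t = 0) and r₁ = 255 = a·0 + b·1 (s = 0, t = 1); each new remainder r_{k+1} = r_{k-1} − q_k·r_k inherits s_{k+1} = s_{k-1} − q_k·s_k, t_{k+1} = t_{k-1} − q_k·t_k, so r_k = a·s_k + b·t_k at every step:
  q = 1: r = 39, s = 1 − 1·0 = 1, t = 0 − 1·1 = -1  (check: 294·1 + 255·(-1) = 39)
  q = 6: r = 21, s = 0 − 6·1 = -6, t = 1 − 6·(-1) = 7  (check: 294·(-6) + 255·7 = 21)
  q = 1: r = 18, s = 1 − 1·(-6) = 7, t = -1 − 1·7 = -8  (check: 294·7 + 255·(-8) = 18)
  q = 1: r = 3, s = -6 − 1·7 = -13, t = 7 − 1·(-8) = 15  (check: 294·(-13) + 255·15 = 3)
The row with r = 3 (the gcd) gives the Bezout coefficients s = -13, t = 15.
Result: 294 · (-13) + 255 · (15) = 3.

gcd(294, 255) = 3; s = -13, t = 15 (check: 294·(-13) + 255·15 = 3).


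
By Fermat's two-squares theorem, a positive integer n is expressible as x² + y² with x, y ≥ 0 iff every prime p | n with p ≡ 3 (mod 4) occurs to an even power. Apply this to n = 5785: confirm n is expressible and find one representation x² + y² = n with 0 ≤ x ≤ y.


Step 1: Factor n = 5785 = 5 · 13 · 89.
Step 2: Check the mod-4 condition on each prime factor: 5 ≡ 1 (mod 4), exponent 1; 13 ≡ 1 (mod 4), exponent 1; 89 ≡ 1 (mod 4), exponent 1.
All primes ≡ 3 (mod 4) appear to even exponent (or don't appear), so by the two-squares theorem n IS expressible as a sum of two squares.
Step 3: Build a representation. Here n = 5 · 13 · 89 is a product of primes ≡ 1 (mod 4). Each prime p ≡ 1 (mod 4) is itself a sum of two squares; find a² by testing p − a² for a perfect square:
  5: 5 − 1² = 4 = 2² ⇒ 5 = 1² + 2².
  13: 13 − 1² = 12, 13 − 2² = 9 = 3² ⇒ 13 = 2² + 3².
  89: 89 − 1² = 88, 89 − 2² = 85, 89 − 3² = 80, 89 − 4² = 73, 89 − 5² = 64 = 8² ⇒ 89 = 5² + 8².
  Combine using the Brahmagupta–Fibonacci identity (a² + b²)(c² + d²) = (ac − bd)² + (ad + bc)² = (ac + bd)² + (ad − bc)²:
  5 · 13 = 65: from (1² + 2²)(2² + 3²), take (1·2 − 2·3, 1·3 + 2·2) = (2 − 6, 3 + 4) = (-4, 7); dropping signs (only squares matter) gives (4, 7); check 4² + 7² = 16 + 49 = 65 ✓.
  65 · 89 = 5785: from (4² + 7²)(5² + 8²), take (4·5 − 7·8, 4·8 + 7·5) = (20 − 56, 32 + 35) = (-36, 67); dropping signs (only squares matter) gives (36, 67); check 36² + 67² = 1296 + 4489 = 5785 ✓.
Step 4: Order so x ≤ y and verify: 36² + 67² = 1296 + 4489 = 5785 = n. ✓

n = 5785 = 36² + 67² (one valid representation with x ≤ y).


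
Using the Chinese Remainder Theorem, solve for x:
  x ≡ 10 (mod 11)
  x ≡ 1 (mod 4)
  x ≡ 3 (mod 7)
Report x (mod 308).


Moduli 11, 4, 7 are pairwise coprime; by CRT there is a unique solution modulo M = 11 · 4 · 7 = 308.
Solve pairwise, accumulating the modulus:
  Start with x ≡ 10 (mod 11).
  Combine with x ≡ 1 (mod 4): since gcd(11, 4) = 1, we get a unique residue mod 44.
    Write x = 10 + 11·t and substitute into x ≡ 1 (mod 4): 11·t ≡ 1 − 10 = -9 (mod 4).
    Reduce coefficients mod 4: 3·t ≡ 3 (mod 4).
    The inverse of 3 mod 4 is 3 (since 3·3 = 9 = 2·4 + 1), so t ≡ 3·3 = 9 ≡ 1 (mod 4).
    Then x = 10 + 11·1 = 21, valid modulo lcm(11, 4) = 44: x ≡ 21 (mod 44).
  Combine with x ≡ 3 (mod 7): since gcd(44, 7) = 1, we get a unique residue mod 308.
    Write x = 21 + 44·t and substitute into x ≡ 3 (mod 7): 44·t ≡ 3 − 21 = -18 (mod 7).
    Reduce coefficients mod 7: 2·t ≡ 3 (mod 7).
    The inverse of 2 mod 7 is 4 (since 2·4 = 8 = 1·7 + 1), so t ≡ 4·3 = 12 ≡ 5 (mod 7).
    Then x = 21 + 44·5 = 241, valid modulo lcm(44, 7) = 308: x ≡ 241 (mod 308).
Verify: 241 mod 11 = 10 ✓, 241 mod 4 = 1 ✓, 241 mod 7 = 3 ✓.

x ≡ 241 (mod 308).


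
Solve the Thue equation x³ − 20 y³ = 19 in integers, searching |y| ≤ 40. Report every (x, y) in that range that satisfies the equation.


The equation is x³ - 20y³ = 19. For fixed y, x³ = 20·y³ + 19, so a solution requires the RHS to be a perfect cube.
Strategy: iterate y from -40 to 40, compute RHS = 20·y³ + 19, and check whether it is a (positive or negative) perfect cube.
Check small values of y:
  y = 0: RHS = 19 is not a perfect cube.
  y = 1: RHS = 39 is not a perfect cube.
  y = -1: RHS = -1 = (-1)³ ⇒ x = -1 works.
  y = 2: RHS = 179 is not a perfect cube.
  y = -2: RHS = -141 is not a perfect cube.
  y = 3: RHS = 559 is not a perfect cube.
  y = -3: RHS = -521 is not a perfect cube.
Continuing the search up to |y| = 40 finds no further solutions beyond those listed.
Collected solutions: (-1, -1).

Solutions (with |y| ≤ 40): (-1, -1).


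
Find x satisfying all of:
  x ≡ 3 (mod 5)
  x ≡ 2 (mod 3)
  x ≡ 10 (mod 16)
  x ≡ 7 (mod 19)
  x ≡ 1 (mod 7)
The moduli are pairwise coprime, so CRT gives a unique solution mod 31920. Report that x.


Product of moduli M = 5 · 3 · 16 · 19 · 7 = 31920.
Merge one congruence at a time:
  Start: x ≡ 3 (mod 5).
  Combine with x ≡ 2 (mod 3); new modulus lcm = 15.
    Write x = 3 + 5·t and substitute into x ≡ 2 (mod 3): 5·t ≡ 2 − 3 = -1 (mod 3).
    Reduce coefficients mod 3: 2·t ≡ 2 (mod 3).
    The inverse of 2 mod 3 is 2 (since 2·2 = 4 = 1·3 + 1), so t ≡ 2·2 = 4 ≡ 1 (mod 3).
    Then x = 3 + 5·1 = 8, valid modulo lcm(5, 3) = 15: x ≡ 8 (mod 15).
  Combine with x ≡ 10 (mod 16); new modulus lcm = 240.
    Write x = 8 + 15·t and substitute into x ≡ 10 (mod 16): 15·t ≡ 10 − 8 = 2 (mod 16).
    The inverse of 15 mod 16 is 15 (since 15·15 = 225 = 14·16 + 1), so t ≡ 15·2 = 30 ≡ 14 (mod 16).
    Then x = 8 + 15·14 = 218, valid modulo lcm(15, 16) = 240: x ≡ 218 (mod 240).
  Combine with x ≡ 7 (mod 19); new modulus lcm = 4560.
    Write x = 218 + 240·t and substitute into x ≡ 7 (mod 19): 240·t ≡ 7 − 218 = -211 (mod 19).
    Reduce coefficients mod 19: 12·t ≡ 17 (mod 19).
    The inverse of 12 mod 19 is 8 (since 12·8 = 96 = 5·19 + 1), so t ≡ 8·17 = 136 ≡ 3 (mod 19).
    Then x = 218 + 240·3 = 938, valid modulo lcm(240, 19) = 4560: x ≡ 938 (mod 4560).
  Combine with x ≡ 1 (mod 7); new modulus lcm = 31920.
    Write x = 938 + 4560·t and substitute into x ≡ 1 (mod 7): 4560·t ≡ 1 − 938 = -937 (mod 7).
    Reduce coefficients mod 7: 3·t ≡ 1 (mod 7).
    The inverse of 3 mod 7 is 5 (since 3·5 = 15 = 2·7 + 1), so t ≡ 5·1 = 5 ≡ 5 (mod 7).
    Then x = 938 + 4560·5 = 23738, valid modulo lcm(4560, 7) = 31920: x ≡ 23738 (mod 31920).
Verify against each original: 23738 mod 5 = 3, 23738 mod 3 = 2, 23738 mod 16 = 10, 23738 mod 19 = 7, 23738 mod 7 = 1.

x ≡ 23738 (mod 31920).
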